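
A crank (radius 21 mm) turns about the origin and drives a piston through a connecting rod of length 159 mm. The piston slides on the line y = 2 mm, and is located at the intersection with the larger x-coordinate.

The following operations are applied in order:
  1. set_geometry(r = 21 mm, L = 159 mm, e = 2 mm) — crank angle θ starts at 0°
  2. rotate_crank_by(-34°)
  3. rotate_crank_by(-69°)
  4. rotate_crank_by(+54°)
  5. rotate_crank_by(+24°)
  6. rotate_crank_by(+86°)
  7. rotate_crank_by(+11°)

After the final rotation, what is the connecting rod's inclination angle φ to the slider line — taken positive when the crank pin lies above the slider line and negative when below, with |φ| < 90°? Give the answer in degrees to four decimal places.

set_geometry: r = 21 mm, L = 159 mm, e = 2 mm; θ ← 0°
rotate_crank_by(-34°): θ ← 0° -34° = -34°
rotate_crank_by(-69°): θ ← -34° -69° = -103°
rotate_crank_by(+54°): θ ← -103° +54° = -49°
rotate_crank_by(+24°): θ ← -49° +24° = -25°
rotate_crank_by(+86°): θ ← -25° +86° = 61°
rotate_crank_by(+11°): θ ← 61° +11° = 72°
crank pin P = (r cos θ, r sin θ) = (6.489357, 19.972187)
h = r sin θ − e = 19.972187 − 2 = 17.972187
sin φ = h / L = 17.972187 / 159 = 0.11303262
φ = arcsin(0.11303262) = 6.490163°

6.4902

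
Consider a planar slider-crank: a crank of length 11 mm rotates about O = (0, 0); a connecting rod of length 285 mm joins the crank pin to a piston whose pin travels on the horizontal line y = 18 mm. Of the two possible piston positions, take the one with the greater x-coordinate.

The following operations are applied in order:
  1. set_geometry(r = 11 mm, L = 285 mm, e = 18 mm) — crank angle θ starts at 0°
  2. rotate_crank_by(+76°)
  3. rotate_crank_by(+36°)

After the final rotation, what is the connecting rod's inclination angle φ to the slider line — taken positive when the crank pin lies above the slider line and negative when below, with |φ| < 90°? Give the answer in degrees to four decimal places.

-1.5685

set_geometry: r = 11 mm, L = 285 mm, e = 18 mm; θ ← 0°
rotate_crank_by(+76°): θ ← 0° +76° = 76°
rotate_crank_by(+36°): θ ← 76° +36° = 112°
crank pin P = (r cos θ, r sin θ) = (-4.120673, 10.199022)
h = r sin θ − e = 10.199022 − 18 = -7.800978
sin φ = h / L = -7.800978 / 285 = -0.02737185
φ = arcsin(-0.02737185) = -1.568487°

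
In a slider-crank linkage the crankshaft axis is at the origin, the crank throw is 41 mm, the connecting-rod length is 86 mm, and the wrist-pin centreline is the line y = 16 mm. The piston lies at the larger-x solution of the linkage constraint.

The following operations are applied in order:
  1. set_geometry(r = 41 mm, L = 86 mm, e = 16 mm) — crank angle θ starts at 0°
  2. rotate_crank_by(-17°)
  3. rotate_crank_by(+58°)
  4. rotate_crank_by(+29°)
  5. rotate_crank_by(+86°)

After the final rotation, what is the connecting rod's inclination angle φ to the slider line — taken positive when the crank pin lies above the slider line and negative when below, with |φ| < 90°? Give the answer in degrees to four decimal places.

0.4505

set_geometry: r = 41 mm, L = 86 mm, e = 16 mm; θ ← 0°
rotate_crank_by(-17°): θ ← 0° -17° = -17°
rotate_crank_by(+58°): θ ← -17° +58° = 41°
rotate_crank_by(+29°): θ ← 41° +29° = 70°
rotate_crank_by(+86°): θ ← 70° +86° = 156°
crank pin P = (r cos θ, r sin θ) = (-37.455364, 16.676202)
h = r sin θ − e = 16.676202 − 16 = 0.676202
sin φ = h / L = 0.676202 / 86 = 0.00786282
φ = arcsin(0.00786282) = 0.450511°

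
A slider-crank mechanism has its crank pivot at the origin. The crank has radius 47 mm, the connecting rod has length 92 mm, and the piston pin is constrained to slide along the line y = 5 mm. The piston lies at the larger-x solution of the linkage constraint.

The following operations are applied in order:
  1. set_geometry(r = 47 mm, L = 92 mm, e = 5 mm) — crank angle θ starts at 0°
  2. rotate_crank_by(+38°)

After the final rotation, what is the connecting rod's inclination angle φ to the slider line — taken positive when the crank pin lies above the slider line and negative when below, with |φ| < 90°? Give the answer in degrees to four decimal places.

set_geometry: r = 47 mm, L = 92 mm, e = 5 mm; θ ← 0°
rotate_crank_by(+38°): θ ← 0° +38° = 38°
crank pin P = (r cos θ, r sin θ) = (37.036505, 28.936089)
h = r sin θ − e = 28.936089 − 5 = 23.936089
sin φ = h / L = 23.936089 / 92 = 0.26017488
φ = arcsin(0.26017488) = 15.080439°

15.0804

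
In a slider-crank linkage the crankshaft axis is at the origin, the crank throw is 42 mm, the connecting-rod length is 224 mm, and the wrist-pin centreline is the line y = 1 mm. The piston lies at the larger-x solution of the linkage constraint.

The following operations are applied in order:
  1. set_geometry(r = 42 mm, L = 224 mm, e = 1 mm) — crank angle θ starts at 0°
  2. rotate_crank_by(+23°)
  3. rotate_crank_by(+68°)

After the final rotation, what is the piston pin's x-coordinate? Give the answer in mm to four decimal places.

set_geometry: r = 42 mm, L = 224 mm, e = 1 mm; θ ← 0°
rotate_crank_by(+23°): θ ← 0° +23° = 23°
rotate_crank_by(+68°): θ ← 23° +68° = 91°
crank pin P = (r cos θ, r sin θ) = (-0.733001, 41.993603)
h = r sin θ − e = 41.993603 − 1 = 40.993603
x = r cos θ + √(L² − h²) = -0.733001 + √(50176.0 − 1680.4755) = -0.733001 + 220.216994 = 219.483993

219.4840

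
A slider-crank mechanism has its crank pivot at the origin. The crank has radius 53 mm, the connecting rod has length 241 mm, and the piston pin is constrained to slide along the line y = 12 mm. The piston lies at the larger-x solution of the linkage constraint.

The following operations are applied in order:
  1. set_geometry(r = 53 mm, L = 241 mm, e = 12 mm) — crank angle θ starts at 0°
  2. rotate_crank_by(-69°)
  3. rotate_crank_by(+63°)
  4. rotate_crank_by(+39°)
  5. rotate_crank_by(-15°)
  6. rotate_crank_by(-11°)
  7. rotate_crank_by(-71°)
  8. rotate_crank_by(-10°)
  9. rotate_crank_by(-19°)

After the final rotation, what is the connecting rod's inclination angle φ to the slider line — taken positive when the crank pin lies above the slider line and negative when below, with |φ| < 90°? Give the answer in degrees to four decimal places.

-15.6291

set_geometry: r = 53 mm, L = 241 mm, e = 12 mm; θ ← 0°
rotate_crank_by(-69°): θ ← 0° -69° = -69°
rotate_crank_by(+63°): θ ← -69° +63° = -6°
rotate_crank_by(+39°): θ ← -6° +39° = 33°
rotate_crank_by(-15°): θ ← 33° -15° = 18°
rotate_crank_by(-11°): θ ← 18° -11° = 7°
rotate_crank_by(-71°): θ ← 7° -71° = -64°
rotate_crank_by(-10°): θ ← -64° -10° = -74°
rotate_crank_by(-19°): θ ← -74° -19° = -93°
crank pin P = (r cos θ, r sin θ) = (-2.773806, -52.927365)
h = r sin θ − e = -52.927365 − 12 = -64.927365
sin φ = h / L = -64.927365 / 241 = -0.26940815
φ = arcsin(-0.26940815) = -15.629052°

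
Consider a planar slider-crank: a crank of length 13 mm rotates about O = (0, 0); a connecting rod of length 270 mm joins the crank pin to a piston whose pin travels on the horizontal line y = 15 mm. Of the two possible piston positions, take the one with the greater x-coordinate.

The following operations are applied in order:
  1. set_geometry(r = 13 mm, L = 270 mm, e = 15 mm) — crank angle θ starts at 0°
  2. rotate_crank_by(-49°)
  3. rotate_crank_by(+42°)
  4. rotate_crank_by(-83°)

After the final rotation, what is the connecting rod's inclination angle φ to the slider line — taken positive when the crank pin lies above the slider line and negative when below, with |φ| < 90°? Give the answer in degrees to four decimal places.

set_geometry: r = 13 mm, L = 270 mm, e = 15 mm; θ ← 0°
rotate_crank_by(-49°): θ ← 0° -49° = -49°
rotate_crank_by(+42°): θ ← -49° +42° = -7°
rotate_crank_by(-83°): θ ← -7° -83° = -90°
crank pin P = (r cos θ, r sin θ) = (0.000000, -13.000000)
h = r sin θ − e = -13.000000 − 15 = -28.000000
sin φ = h / L = -28.000000 / 270 = -0.10370370
φ = arcsin(-0.10370370) = -5.952487°

-5.9525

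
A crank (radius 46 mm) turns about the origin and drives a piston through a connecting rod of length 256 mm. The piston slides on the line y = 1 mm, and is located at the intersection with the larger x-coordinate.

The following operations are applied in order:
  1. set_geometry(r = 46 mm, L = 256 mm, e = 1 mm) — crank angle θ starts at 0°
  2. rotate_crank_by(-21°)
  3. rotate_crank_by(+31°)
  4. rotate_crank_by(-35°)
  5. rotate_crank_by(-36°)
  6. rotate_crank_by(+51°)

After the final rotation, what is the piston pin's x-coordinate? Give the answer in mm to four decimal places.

301.1433

set_geometry: r = 46 mm, L = 256 mm, e = 1 mm; θ ← 0°
rotate_crank_by(-21°): θ ← 0° -21° = -21°
rotate_crank_by(+31°): θ ← -21° +31° = 10°
rotate_crank_by(-35°): θ ← 10° -35° = -25°
rotate_crank_by(-36°): θ ← -25° -36° = -61°
rotate_crank_by(+51°): θ ← -61° +51° = -10°
crank pin P = (r cos θ, r sin θ) = (45.301157, -7.987816)
h = r sin θ − e = -7.987816 − 1 = -8.987816
x = r cos θ + √(L² − h²) = 45.301157 + √(65536.0 − 80.7808) = 45.301157 + 255.842176 = 301.143333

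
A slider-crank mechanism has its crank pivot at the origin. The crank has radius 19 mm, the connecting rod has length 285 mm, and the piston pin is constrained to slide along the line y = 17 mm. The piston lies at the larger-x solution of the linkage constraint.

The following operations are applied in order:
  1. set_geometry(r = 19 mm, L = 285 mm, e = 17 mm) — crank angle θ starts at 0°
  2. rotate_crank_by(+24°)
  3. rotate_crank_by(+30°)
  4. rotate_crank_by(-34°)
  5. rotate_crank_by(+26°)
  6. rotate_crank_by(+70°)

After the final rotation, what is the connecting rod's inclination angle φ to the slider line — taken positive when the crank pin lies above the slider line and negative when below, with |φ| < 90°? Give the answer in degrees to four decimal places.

0.0155

set_geometry: r = 19 mm, L = 285 mm, e = 17 mm; θ ← 0°
rotate_crank_by(+24°): θ ← 0° +24° = 24°
rotate_crank_by(+30°): θ ← 24° +30° = 54°
rotate_crank_by(-34°): θ ← 54° -34° = 20°
rotate_crank_by(+26°): θ ← 20° +26° = 46°
rotate_crank_by(+70°): θ ← 46° +70° = 116°
crank pin P = (r cos θ, r sin θ) = (-8.329052, 17.077087)
h = r sin θ − e = 17.077087 − 17 = 0.077087
sin φ = h / L = 0.077087 / 285 = 0.00027048
φ = arcsin(0.00027048) = 0.015497°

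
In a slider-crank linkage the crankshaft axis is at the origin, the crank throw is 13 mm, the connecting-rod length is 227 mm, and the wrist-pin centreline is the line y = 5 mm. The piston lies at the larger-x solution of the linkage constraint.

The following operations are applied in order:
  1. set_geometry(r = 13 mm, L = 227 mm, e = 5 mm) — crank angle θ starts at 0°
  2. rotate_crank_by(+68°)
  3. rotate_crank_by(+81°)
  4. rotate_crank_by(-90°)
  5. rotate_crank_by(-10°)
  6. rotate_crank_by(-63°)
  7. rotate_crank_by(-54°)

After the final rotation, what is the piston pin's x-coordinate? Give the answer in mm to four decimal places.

231.2284

set_geometry: r = 13 mm, L = 227 mm, e = 5 mm; θ ← 0°
rotate_crank_by(+68°): θ ← 0° +68° = 68°
rotate_crank_by(+81°): θ ← 68° +81° = 149°
rotate_crank_by(-90°): θ ← 149° -90° = 59°
rotate_crank_by(-10°): θ ← 59° -10° = 49°
rotate_crank_by(-63°): θ ← 49° -63° = -14°
rotate_crank_by(-54°): θ ← -14° -54° = -68°
crank pin P = (r cos θ, r sin θ) = (4.869886, -12.053390)
h = r sin θ − e = -12.053390 − 5 = -17.053390
x = r cos θ + √(L² − h²) = 4.869886 + √(51529.0 − 290.8181) = 4.869886 + 226.358525 = 231.228411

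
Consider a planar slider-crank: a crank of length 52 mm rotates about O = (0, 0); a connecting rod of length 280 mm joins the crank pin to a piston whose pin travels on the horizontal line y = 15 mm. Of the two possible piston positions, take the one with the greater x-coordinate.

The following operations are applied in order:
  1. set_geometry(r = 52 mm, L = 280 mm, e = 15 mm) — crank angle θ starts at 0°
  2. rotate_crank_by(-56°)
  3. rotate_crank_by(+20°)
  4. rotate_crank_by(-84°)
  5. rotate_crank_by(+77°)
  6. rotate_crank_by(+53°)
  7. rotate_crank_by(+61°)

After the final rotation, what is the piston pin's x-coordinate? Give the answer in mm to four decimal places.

294.8371

set_geometry: r = 52 mm, L = 280 mm, e = 15 mm; θ ← 0°
rotate_crank_by(-56°): θ ← 0° -56° = -56°
rotate_crank_by(+20°): θ ← -56° +20° = -36°
rotate_crank_by(-84°): θ ← -36° -84° = -120°
rotate_crank_by(+77°): θ ← -120° +77° = -43°
rotate_crank_by(+53°): θ ← -43° +53° = 10°
rotate_crank_by(+61°): θ ← 10° +61° = 71°
crank pin P = (r cos θ, r sin θ) = (16.929544, 49.166966)
h = r sin θ − e = 49.166966 − 15 = 34.166966
x = r cos θ + √(L² − h²) = 16.929544 + √(78400.0 − 1167.3816) = 16.929544 + 277.907572 = 294.837116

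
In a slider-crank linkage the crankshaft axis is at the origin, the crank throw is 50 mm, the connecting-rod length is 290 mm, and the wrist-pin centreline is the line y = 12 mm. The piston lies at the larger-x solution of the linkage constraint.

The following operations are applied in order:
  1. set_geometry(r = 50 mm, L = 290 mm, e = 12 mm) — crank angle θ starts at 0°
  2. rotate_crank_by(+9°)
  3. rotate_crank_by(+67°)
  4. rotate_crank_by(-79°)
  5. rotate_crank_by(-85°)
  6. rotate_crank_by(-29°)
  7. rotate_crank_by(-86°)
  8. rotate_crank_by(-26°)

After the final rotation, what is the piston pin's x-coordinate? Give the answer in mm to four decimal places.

256.0529

set_geometry: r = 50 mm, L = 290 mm, e = 12 mm; θ ← 0°
rotate_crank_by(+9°): θ ← 0° +9° = 9°
rotate_crank_by(+67°): θ ← 9° +67° = 76°
rotate_crank_by(-79°): θ ← 76° -79° = -3°
rotate_crank_by(-85°): θ ← -3° -85° = -88°
rotate_crank_by(-29°): θ ← -88° -29° = -117°
rotate_crank_by(-86°): θ ← -117° -86° = -203°
rotate_crank_by(-26°): θ ← -203° -26° = -229°
crank pin P = (r cos θ, r sin θ) = (-32.802951, 37.735479)
h = r sin θ − e = 37.735479 − 12 = 25.735479
x = r cos θ + √(L² − h²) = -32.802951 + √(84100.0 − 662.3149) = -32.802951 + 288.855821 = 256.052869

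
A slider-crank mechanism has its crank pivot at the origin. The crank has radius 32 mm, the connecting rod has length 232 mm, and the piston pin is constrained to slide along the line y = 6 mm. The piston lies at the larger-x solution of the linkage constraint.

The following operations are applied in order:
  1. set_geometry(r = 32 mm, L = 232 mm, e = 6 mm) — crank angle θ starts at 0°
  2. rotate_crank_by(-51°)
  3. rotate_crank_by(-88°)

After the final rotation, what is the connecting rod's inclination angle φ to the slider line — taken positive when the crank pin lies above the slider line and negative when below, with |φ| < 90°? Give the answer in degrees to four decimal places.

set_geometry: r = 32 mm, L = 232 mm, e = 6 mm; θ ← 0°
rotate_crank_by(-51°): θ ← 0° -51° = -51°
rotate_crank_by(-88°): θ ← -51° -88° = -139°
crank pin P = (r cos θ, r sin θ) = (-24.150707, -20.993889)
h = r sin θ − e = -20.993889 − 6 = -26.993889
sin φ = h / L = -26.993889 / 232 = -0.11635297
φ = arcsin(-0.11635297) = -6.681668°

-6.6817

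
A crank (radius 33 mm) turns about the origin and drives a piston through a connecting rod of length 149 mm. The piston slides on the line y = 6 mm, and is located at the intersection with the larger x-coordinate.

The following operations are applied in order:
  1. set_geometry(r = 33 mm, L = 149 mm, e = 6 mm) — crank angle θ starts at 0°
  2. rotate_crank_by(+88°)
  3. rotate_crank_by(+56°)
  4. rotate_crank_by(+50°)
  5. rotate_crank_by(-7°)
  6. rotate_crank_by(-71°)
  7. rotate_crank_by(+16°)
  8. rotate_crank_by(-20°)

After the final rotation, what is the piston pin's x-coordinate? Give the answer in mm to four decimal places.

set_geometry: r = 33 mm, L = 149 mm, e = 6 mm; θ ← 0°
rotate_crank_by(+88°): θ ← 0° +88° = 88°
rotate_crank_by(+56°): θ ← 88° +56° = 144°
rotate_crank_by(+50°): θ ← 144° +50° = 194°
rotate_crank_by(-7°): θ ← 194° -7° = 187°
rotate_crank_by(-71°): θ ← 187° -71° = 116°
rotate_crank_by(+16°): θ ← 116° +16° = 132°
rotate_crank_by(-20°): θ ← 132° -20° = 112°
crank pin P = (r cos θ, r sin θ) = (-12.362018, 30.597067)
h = r sin θ − e = 30.597067 − 6 = 24.597067
x = r cos θ + √(L² − h²) = -12.362018 + √(22201.0 − 605.0157) = -12.362018 + 146.955722 = 134.593705

134.5937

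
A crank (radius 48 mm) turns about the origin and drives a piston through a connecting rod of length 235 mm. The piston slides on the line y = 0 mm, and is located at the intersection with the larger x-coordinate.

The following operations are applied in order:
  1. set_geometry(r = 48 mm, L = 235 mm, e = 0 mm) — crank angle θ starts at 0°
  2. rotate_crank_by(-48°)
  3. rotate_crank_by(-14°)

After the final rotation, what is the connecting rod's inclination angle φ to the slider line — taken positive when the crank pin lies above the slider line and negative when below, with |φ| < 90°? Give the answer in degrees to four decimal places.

set_geometry: r = 48 mm, L = 235 mm, e = 0 mm; θ ← 0°
rotate_crank_by(-48°): θ ← 0° -48° = -48°
rotate_crank_by(-14°): θ ← -48° -14° = -62°
crank pin P = (r cos θ, r sin θ) = (22.534635, -42.381484)
h = r sin θ − e = -42.381484 − 0 = -42.381484
sin φ = h / L = -42.381484 / 235 = -0.18034674
φ = arcsin(-0.18034674) = -10.389957°

-10.3900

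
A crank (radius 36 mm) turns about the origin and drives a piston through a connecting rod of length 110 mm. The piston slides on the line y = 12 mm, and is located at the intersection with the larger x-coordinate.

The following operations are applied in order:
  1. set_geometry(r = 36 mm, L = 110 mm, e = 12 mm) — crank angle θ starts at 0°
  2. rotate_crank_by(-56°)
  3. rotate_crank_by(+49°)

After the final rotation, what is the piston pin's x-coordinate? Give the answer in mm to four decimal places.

144.5042

set_geometry: r = 36 mm, L = 110 mm, e = 12 mm; θ ← 0°
rotate_crank_by(-56°): θ ← 0° -56° = -56°
rotate_crank_by(+49°): θ ← -56° +49° = -7°
crank pin P = (r cos θ, r sin θ) = (35.731661, -4.387296)
h = r sin θ − e = -4.387296 − 12 = -16.387296
x = r cos θ + √(L² − h²) = 35.731661 + √(12100.0 − 268.5435) = 35.731661 + 108.772499 = 144.504160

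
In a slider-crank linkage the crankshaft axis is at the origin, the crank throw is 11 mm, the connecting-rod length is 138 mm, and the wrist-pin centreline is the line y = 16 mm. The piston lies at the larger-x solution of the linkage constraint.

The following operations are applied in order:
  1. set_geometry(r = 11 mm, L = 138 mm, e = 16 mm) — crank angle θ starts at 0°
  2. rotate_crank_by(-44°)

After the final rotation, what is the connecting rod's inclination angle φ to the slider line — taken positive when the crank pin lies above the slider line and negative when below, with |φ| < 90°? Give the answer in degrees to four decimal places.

set_geometry: r = 11 mm, L = 138 mm, e = 16 mm; θ ← 0°
rotate_crank_by(-44°): θ ← 0° -44° = -44°
crank pin P = (r cos θ, r sin θ) = (7.912738, -7.641242)
h = r sin θ − e = -7.641242 − 16 = -23.641242
sin φ = h / L = -23.641242 / 138 = -0.17131335
φ = arcsin(-0.17131335) = -9.864189°

-9.8642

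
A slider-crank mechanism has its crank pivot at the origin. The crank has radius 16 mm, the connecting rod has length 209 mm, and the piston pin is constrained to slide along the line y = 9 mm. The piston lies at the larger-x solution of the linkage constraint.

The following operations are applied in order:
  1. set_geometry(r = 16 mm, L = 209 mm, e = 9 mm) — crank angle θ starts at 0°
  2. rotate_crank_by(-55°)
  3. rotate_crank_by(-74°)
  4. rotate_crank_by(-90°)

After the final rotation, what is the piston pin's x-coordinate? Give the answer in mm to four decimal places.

196.5629

set_geometry: r = 16 mm, L = 209 mm, e = 9 mm; θ ← 0°
rotate_crank_by(-55°): θ ← 0° -55° = -55°
rotate_crank_by(-74°): θ ← -55° -74° = -129°
rotate_crank_by(-90°): θ ← -129° -90° = -219°
crank pin P = (r cos θ, r sin θ) = (-12.434335, 10.069126)
h = r sin θ − e = 10.069126 − 9 = 1.069126
x = r cos θ + √(L² − h²) = -12.434335 + √(43681.0 − 1.1430) = -12.434335 + 208.997265 = 196.562930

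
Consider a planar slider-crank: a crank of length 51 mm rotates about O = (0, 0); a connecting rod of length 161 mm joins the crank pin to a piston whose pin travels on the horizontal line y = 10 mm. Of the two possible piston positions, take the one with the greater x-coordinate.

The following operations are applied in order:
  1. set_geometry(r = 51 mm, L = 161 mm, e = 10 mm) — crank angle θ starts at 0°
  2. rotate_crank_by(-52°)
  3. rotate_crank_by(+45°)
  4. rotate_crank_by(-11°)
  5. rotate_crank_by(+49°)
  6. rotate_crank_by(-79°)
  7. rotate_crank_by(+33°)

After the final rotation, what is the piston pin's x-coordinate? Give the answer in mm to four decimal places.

set_geometry: r = 51 mm, L = 161 mm, e = 10 mm; θ ← 0°
rotate_crank_by(-52°): θ ← 0° -52° = -52°
rotate_crank_by(+45°): θ ← -52° +45° = -7°
rotate_crank_by(-11°): θ ← -7° -11° = -18°
rotate_crank_by(+49°): θ ← -18° +49° = 31°
rotate_crank_by(-79°): θ ← 31° -79° = -48°
rotate_crank_by(+33°): θ ← -48° +33° = -15°
crank pin P = (r cos θ, r sin θ) = (49.262217, -13.199771)
h = r sin θ − e = -13.199771 − 10 = -23.199771
x = r cos θ + √(L² − h²) = 49.262217 + √(25921.0 − 538.2294) = 49.262217 + 159.319712 = 208.581929

208.5819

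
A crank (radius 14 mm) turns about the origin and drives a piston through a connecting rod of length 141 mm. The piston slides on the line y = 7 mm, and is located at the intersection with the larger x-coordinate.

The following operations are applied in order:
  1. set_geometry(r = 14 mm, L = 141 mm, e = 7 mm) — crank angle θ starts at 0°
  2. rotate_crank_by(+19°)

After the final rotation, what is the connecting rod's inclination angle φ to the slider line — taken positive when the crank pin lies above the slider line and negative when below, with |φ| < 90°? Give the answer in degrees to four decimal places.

-0.9924

set_geometry: r = 14 mm, L = 141 mm, e = 7 mm; θ ← 0°
rotate_crank_by(+19°): θ ← 0° +19° = 19°
crank pin P = (r cos θ, r sin θ) = (13.237260, 4.557954)
h = r sin θ − e = 4.557954 − 7 = -2.442046
sin φ = h / L = -2.442046 / 141 = -0.01731947
φ = arcsin(-0.01731947) = -0.992382°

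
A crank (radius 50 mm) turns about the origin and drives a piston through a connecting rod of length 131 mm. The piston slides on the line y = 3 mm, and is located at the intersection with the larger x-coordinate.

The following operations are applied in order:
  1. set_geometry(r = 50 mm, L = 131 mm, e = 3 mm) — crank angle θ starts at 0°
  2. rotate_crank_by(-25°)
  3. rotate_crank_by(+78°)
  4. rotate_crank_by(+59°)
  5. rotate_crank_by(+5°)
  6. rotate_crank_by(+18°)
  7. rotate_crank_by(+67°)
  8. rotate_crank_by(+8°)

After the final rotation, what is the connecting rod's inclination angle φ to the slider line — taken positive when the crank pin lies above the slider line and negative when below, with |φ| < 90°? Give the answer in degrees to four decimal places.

-12.3416

set_geometry: r = 50 mm, L = 131 mm, e = 3 mm; θ ← 0°
rotate_crank_by(-25°): θ ← 0° -25° = -25°
rotate_crank_by(+78°): θ ← -25° +78° = 53°
rotate_crank_by(+59°): θ ← 53° +59° = 112°
rotate_crank_by(+5°): θ ← 112° +5° = 117°
rotate_crank_by(+18°): θ ← 117° +18° = 135°
rotate_crank_by(+67°): θ ← 135° +67° = 202°
rotate_crank_by(+8°): θ ← 202° +8° = 210°
crank pin P = (r cos θ, r sin θ) = (-43.301270, -25.000000)
h = r sin θ − e = -25.000000 − 3 = -28.000000
sin φ = h / L = -28.000000 / 131 = -0.21374046
φ = arcsin(-0.21374046) = -12.341643°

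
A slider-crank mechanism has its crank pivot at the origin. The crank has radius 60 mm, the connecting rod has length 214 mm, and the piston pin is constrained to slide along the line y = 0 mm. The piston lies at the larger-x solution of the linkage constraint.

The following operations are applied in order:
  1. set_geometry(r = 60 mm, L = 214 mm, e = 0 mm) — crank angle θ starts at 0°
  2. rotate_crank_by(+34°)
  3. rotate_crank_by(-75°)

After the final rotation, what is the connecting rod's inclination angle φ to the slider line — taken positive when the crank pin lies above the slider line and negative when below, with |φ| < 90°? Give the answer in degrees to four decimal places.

set_geometry: r = 60 mm, L = 214 mm, e = 0 mm; θ ← 0°
rotate_crank_by(+34°): θ ← 0° +34° = 34°
rotate_crank_by(-75°): θ ← 34° -75° = -41°
crank pin P = (r cos θ, r sin θ) = (45.282575, -39.363542)
h = r sin θ − e = -39.363542 − 0 = -39.363542
sin φ = h / L = -39.363542 / 214 = -0.18394178
φ = arcsin(-0.18394178) = -10.599442°

-10.5994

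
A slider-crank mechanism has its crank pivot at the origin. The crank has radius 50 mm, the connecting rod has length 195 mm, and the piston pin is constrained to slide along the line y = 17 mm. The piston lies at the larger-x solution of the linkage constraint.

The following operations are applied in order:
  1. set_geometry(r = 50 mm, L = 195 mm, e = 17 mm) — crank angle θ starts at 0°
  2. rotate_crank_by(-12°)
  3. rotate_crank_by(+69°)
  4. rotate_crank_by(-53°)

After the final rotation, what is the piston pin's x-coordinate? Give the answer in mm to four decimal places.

set_geometry: r = 50 mm, L = 195 mm, e = 17 mm; θ ← 0°
rotate_crank_by(-12°): θ ← 0° -12° = -12°
rotate_crank_by(+69°): θ ← -12° +69° = 57°
rotate_crank_by(-53°): θ ← 57° -53° = 4°
crank pin P = (r cos θ, r sin θ) = (49.878203, 3.487824)
h = r sin θ − e = 3.487824 − 17 = -13.512176
x = r cos θ + √(L² − h²) = 49.878203 + √(38025.0 − 182.5789) = 49.878203 + 194.531286 = 244.409488

244.4095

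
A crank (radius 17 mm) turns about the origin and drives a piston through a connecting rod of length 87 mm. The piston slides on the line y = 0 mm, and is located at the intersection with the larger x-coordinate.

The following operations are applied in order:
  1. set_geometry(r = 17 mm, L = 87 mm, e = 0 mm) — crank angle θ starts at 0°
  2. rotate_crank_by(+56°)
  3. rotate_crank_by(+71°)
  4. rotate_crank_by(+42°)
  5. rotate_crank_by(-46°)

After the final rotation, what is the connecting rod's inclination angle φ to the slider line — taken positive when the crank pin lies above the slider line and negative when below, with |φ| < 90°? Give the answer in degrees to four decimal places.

9.4321

set_geometry: r = 17 mm, L = 87 mm, e = 0 mm; θ ← 0°
rotate_crank_by(+56°): θ ← 0° +56° = 56°
rotate_crank_by(+71°): θ ← 56° +71° = 127°
rotate_crank_by(+42°): θ ← 127° +42° = 169°
rotate_crank_by(-46°): θ ← 169° -46° = 123°
crank pin P = (r cos θ, r sin θ) = (-9.258864, 14.257400)
h = r sin θ − e = 14.257400 − 0 = 14.257400
sin φ = h / L = 14.257400 / 87 = 0.16387816
φ = arcsin(0.16387816) = 9.432071°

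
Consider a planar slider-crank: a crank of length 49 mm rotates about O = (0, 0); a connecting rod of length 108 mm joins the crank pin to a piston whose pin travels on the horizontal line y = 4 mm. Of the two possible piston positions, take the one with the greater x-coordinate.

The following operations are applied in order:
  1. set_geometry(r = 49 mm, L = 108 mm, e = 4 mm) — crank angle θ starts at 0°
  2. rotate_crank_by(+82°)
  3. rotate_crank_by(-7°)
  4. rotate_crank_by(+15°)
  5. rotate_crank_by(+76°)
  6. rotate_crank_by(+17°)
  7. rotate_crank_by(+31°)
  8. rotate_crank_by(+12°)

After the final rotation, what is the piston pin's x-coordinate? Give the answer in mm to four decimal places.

set_geometry: r = 49 mm, L = 108 mm, e = 4 mm; θ ← 0°
rotate_crank_by(+82°): θ ← 0° +82° = 82°
rotate_crank_by(-7°): θ ← 82° -7° = 75°
rotate_crank_by(+15°): θ ← 75° +15° = 90°
rotate_crank_by(+76°): θ ← 90° +76° = 166°
rotate_crank_by(+17°): θ ← 166° +17° = 183°
rotate_crank_by(+31°): θ ← 183° +31° = 214°
rotate_crank_by(+12°): θ ← 214° +12° = 226°
crank pin P = (r cos θ, r sin θ) = (-34.038260, -35.247650)
h = r sin θ − e = -35.247650 − 4 = -39.247650
x = r cos θ + √(L² − h²) = -34.038260 + √(11664.0 − 1540.3780) = -34.038260 + 100.616211 = 66.577951

66.5780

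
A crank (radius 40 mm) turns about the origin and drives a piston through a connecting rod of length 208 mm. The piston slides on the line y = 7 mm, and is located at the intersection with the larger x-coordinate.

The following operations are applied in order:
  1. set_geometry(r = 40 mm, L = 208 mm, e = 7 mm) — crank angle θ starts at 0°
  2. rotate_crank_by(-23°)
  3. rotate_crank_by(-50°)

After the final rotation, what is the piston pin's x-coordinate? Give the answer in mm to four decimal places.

214.7127

set_geometry: r = 40 mm, L = 208 mm, e = 7 mm; θ ← 0°
rotate_crank_by(-23°): θ ← 0° -23° = -23°
rotate_crank_by(-50°): θ ← -23° -50° = -73°
crank pin P = (r cos θ, r sin θ) = (11.694868, -38.252190)
h = r sin θ − e = -38.252190 − 7 = -45.252190
x = r cos θ + √(L² − h²) = 11.694868 + √(43264.0 − 2047.7607) = 11.694868 + 203.017830 = 214.712698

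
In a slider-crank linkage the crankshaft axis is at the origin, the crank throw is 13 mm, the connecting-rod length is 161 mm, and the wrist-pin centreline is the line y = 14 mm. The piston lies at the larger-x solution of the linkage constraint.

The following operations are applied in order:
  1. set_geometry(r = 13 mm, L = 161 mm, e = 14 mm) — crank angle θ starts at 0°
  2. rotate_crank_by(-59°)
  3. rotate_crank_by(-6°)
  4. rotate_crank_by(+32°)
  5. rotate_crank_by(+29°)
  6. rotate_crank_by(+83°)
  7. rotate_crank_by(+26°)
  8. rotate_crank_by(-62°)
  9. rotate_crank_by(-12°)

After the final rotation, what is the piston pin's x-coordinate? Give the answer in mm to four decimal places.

set_geometry: r = 13 mm, L = 161 mm, e = 14 mm; θ ← 0°
rotate_crank_by(-59°): θ ← 0° -59° = -59°
rotate_crank_by(-6°): θ ← -59° -6° = -65°
rotate_crank_by(+32°): θ ← -65° +32° = -33°
rotate_crank_by(+29°): θ ← -33° +29° = -4°
rotate_crank_by(+83°): θ ← -4° +83° = 79°
rotate_crank_by(+26°): θ ← 79° +26° = 105°
rotate_crank_by(-62°): θ ← 105° -62° = 43°
rotate_crank_by(-12°): θ ← 43° -12° = 31°
crank pin P = (r cos θ, r sin θ) = (11.143175, 6.695495)
h = r sin θ − e = 6.695495 − 14 = -7.304505
x = r cos θ + √(L² − h²) = 11.143175 + √(25921.0 − 53.3558) = 11.143175 + 160.834213 = 171.977388

171.9774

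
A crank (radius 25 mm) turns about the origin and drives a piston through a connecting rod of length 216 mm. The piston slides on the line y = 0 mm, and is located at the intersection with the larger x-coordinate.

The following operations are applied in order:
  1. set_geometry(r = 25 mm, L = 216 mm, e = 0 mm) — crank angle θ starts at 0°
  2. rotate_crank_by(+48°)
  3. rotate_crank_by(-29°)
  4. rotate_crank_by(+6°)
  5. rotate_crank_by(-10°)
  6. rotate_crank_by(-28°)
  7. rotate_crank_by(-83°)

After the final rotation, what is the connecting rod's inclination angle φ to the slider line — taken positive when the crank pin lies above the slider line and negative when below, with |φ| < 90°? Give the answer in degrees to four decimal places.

-6.6098

set_geometry: r = 25 mm, L = 216 mm, e = 0 mm; θ ← 0°
rotate_crank_by(+48°): θ ← 0° +48° = 48°
rotate_crank_by(-29°): θ ← 48° -29° = 19°
rotate_crank_by(+6°): θ ← 19° +6° = 25°
rotate_crank_by(-10°): θ ← 25° -10° = 15°
rotate_crank_by(-28°): θ ← 15° -28° = -13°
rotate_crank_by(-83°): θ ← -13° -83° = -96°
crank pin P = (r cos θ, r sin θ) = (-2.613212, -24.863047)
h = r sin θ − e = -24.863047 − 0 = -24.863047
sin φ = h / L = -24.863047 / 216 = -0.11510670
φ = arcsin(-0.11510670) = -6.609779°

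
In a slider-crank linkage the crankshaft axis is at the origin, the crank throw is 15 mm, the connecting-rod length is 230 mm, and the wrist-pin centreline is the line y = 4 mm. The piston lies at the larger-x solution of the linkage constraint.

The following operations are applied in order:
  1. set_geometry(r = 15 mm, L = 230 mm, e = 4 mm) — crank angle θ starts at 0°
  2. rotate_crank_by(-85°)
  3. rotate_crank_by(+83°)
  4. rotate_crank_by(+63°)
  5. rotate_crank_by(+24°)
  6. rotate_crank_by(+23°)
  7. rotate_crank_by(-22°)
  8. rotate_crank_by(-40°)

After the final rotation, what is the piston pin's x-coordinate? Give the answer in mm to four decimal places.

240.3196

set_geometry: r = 15 mm, L = 230 mm, e = 4 mm; θ ← 0°
rotate_crank_by(-85°): θ ← 0° -85° = -85°
rotate_crank_by(+83°): θ ← -85° +83° = -2°
rotate_crank_by(+63°): θ ← -2° +63° = 61°
rotate_crank_by(+24°): θ ← 61° +24° = 85°
rotate_crank_by(+23°): θ ← 85° +23° = 108°
rotate_crank_by(-22°): θ ← 108° -22° = 86°
rotate_crank_by(-40°): θ ← 86° -40° = 46°
crank pin P = (r cos θ, r sin θ) = (10.419876, 10.790097)
h = r sin θ − e = 10.790097 − 4 = 6.790097
x = r cos θ + √(L² − h²) = 10.419876 + √(52900.0 − 46.1054) = 10.419876 + 229.899749 = 240.319625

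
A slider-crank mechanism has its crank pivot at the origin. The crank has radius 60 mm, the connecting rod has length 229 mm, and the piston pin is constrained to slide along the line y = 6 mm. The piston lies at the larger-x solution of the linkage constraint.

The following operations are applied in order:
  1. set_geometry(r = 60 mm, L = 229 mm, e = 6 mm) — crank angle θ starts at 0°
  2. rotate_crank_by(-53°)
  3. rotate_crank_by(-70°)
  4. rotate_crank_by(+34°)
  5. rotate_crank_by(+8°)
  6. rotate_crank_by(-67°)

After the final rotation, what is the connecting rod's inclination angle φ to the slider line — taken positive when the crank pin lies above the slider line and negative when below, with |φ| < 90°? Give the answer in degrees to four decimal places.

set_geometry: r = 60 mm, L = 229 mm, e = 6 mm; θ ← 0°
rotate_crank_by(-53°): θ ← 0° -53° = -53°
rotate_crank_by(-70°): θ ← -53° -70° = -123°
rotate_crank_by(+34°): θ ← -123° +34° = -89°
rotate_crank_by(+8°): θ ← -89° +8° = -81°
rotate_crank_by(-67°): θ ← -81° -67° = -148°
crank pin P = (r cos θ, r sin θ) = (-50.882886, -31.795156)
h = r sin θ − e = -31.795156 − 6 = -37.795156
sin φ = h / L = -37.795156 / 229 = -0.16504435
φ = arcsin(-0.16504435) = -9.499811°

-9.4998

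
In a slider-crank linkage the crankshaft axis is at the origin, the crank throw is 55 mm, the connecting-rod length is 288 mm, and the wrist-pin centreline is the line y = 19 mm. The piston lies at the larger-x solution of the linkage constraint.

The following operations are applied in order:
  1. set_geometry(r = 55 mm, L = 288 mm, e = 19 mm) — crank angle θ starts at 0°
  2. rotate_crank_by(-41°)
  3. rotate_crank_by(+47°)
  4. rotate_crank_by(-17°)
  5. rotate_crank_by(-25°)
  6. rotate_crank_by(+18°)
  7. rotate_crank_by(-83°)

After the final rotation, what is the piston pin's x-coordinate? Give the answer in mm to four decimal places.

268.1029

set_geometry: r = 55 mm, L = 288 mm, e = 19 mm; θ ← 0°
rotate_crank_by(-41°): θ ← 0° -41° = -41°
rotate_crank_by(+47°): θ ← -41° +47° = 6°
rotate_crank_by(-17°): θ ← 6° -17° = -11°
rotate_crank_by(-25°): θ ← -11° -25° = -36°
rotate_crank_by(+18°): θ ← -36° +18° = -18°
rotate_crank_by(-83°): θ ← -18° -83° = -101°
crank pin P = (r cos θ, r sin θ) = (-10.494495, -53.989495)
h = r sin θ − e = -53.989495 − 19 = -72.989495
x = r cos θ + √(L² − h²) = -10.494495 + √(82944.0 − 5327.4664) = -10.494495 + 278.597440 = 268.102945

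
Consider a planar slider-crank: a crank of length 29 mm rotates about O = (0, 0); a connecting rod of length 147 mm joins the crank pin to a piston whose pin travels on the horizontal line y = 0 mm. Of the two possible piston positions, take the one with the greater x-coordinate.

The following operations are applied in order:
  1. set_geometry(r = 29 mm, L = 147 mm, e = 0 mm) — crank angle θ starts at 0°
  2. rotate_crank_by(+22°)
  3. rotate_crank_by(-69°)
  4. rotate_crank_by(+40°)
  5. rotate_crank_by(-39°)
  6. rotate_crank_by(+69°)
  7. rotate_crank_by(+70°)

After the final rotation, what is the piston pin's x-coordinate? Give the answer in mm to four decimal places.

set_geometry: r = 29 mm, L = 147 mm, e = 0 mm; θ ← 0°
rotate_crank_by(+22°): θ ← 0° +22° = 22°
rotate_crank_by(-69°): θ ← 22° -69° = -47°
rotate_crank_by(+40°): θ ← -47° +40° = -7°
rotate_crank_by(-39°): θ ← -7° -39° = -46°
rotate_crank_by(+69°): θ ← -46° +69° = 23°
rotate_crank_by(+70°): θ ← 23° +70° = 93°
crank pin P = (r cos θ, r sin θ) = (-1.517743, 28.960257)
h = r sin θ − e = 28.960257 − 0 = 28.960257
x = r cos θ + √(L² − h²) = -1.517743 + √(21609.0 − 838.6965) = -1.517743 + 144.119060 = 142.601318

142.6013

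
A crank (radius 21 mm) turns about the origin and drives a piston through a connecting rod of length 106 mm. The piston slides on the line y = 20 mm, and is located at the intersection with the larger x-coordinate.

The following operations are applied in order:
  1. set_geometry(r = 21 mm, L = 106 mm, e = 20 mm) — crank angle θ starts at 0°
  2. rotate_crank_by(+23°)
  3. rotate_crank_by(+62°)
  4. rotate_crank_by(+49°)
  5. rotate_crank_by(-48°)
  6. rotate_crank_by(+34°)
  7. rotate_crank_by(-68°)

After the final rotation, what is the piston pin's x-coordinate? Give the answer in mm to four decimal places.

118.8727

set_geometry: r = 21 mm, L = 106 mm, e = 20 mm; θ ← 0°
rotate_crank_by(+23°): θ ← 0° +23° = 23°
rotate_crank_by(+62°): θ ← 23° +62° = 85°
rotate_crank_by(+49°): θ ← 85° +49° = 134°
rotate_crank_by(-48°): θ ← 134° -48° = 86°
rotate_crank_by(+34°): θ ← 86° +34° = 120°
rotate_crank_by(-68°): θ ← 120° -68° = 52°
crank pin P = (r cos θ, r sin θ) = (12.928891, 16.548226)
h = r sin θ − e = 16.548226 − 20 = -3.451774
x = r cos θ + √(L² − h²) = 12.928891 + √(11236.0 − 11.9147) = 12.928891 + 105.943783 = 118.872674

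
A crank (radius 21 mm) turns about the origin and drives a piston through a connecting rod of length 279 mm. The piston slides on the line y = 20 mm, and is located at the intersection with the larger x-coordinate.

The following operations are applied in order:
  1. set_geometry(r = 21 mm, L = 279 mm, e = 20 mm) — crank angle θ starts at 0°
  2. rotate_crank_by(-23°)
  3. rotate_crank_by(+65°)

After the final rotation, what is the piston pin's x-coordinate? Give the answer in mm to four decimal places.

294.5426

set_geometry: r = 21 mm, L = 279 mm, e = 20 mm; θ ← 0°
rotate_crank_by(-23°): θ ← 0° -23° = -23°
rotate_crank_by(+65°): θ ← -23° +65° = 42°
crank pin P = (r cos θ, r sin θ) = (15.606041, 14.051743)
h = r sin θ − e = 14.051743 − 20 = -5.948257
x = r cos θ + √(L² − h²) = 15.606041 + √(77841.0 − 35.3818) = 15.606041 + 278.936585 = 294.542626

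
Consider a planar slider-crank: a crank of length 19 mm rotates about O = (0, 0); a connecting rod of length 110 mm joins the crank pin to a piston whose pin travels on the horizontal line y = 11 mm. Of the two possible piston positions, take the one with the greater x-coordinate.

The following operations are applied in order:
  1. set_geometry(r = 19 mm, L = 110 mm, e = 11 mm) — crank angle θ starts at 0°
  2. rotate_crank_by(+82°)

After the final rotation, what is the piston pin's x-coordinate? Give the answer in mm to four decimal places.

set_geometry: r = 19 mm, L = 110 mm, e = 11 mm; θ ← 0°
rotate_crank_by(+82°): θ ← 0° +82° = 82°
crank pin P = (r cos θ, r sin θ) = (2.644289, 18.815093)
h = r sin θ − e = 18.815093 − 11 = 7.815093
x = r cos θ + √(L² − h²) = 2.644289 + √(12100.0 − 61.0757) = 2.644289 + 109.722032 = 112.366321

112.3663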